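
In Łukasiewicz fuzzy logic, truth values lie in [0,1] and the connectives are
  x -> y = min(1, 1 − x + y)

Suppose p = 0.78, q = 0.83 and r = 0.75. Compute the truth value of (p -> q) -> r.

p -> q = min(1, 1 − 0.78 + 0.83) = min(1, 1.05) = 1.00
(p -> q) -> r = min(1, 1 − 1.00 + 0.75) = min(1, 0.75) = 0.75

0.75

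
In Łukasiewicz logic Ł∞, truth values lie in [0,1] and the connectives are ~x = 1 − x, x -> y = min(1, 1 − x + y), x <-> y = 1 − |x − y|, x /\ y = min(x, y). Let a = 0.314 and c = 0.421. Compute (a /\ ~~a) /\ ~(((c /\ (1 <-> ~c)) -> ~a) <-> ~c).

0.314

~a = 1 − 0.314 = 0.686
~~a = 1 − 0.686 = 0.314
a /\ ~~a = min(0.314, 0.314) = 0.314
~c = 1 − 0.421 = 0.579
1 <-> ~c = 1 − |1.000 − 0.579| = 1 − 0.421 = 0.579
c /\ (1 <-> ~c) = min(0.421, 0.579) = 0.421
(c /\ (1 <-> ~c)) -> ~a = min(1, 1 − 0.421 + 0.686) = min(1, 1.265) = 1.000
((c /\ (1 <-> ~c)) -> ~a) <-> ~c = 1 − |1.000 − 0.579| = 1 − 0.421 = 0.579
~(((c /\ (1 <-> ~c)) -> ~a) <-> ~c) = 1 − 0.579 = 0.421
(a /\ ~~a) /\ ~(((c /\ (1 <-> ~c)) -> ~a) <-> ~c) = min(0.314, 0.421) = 0.314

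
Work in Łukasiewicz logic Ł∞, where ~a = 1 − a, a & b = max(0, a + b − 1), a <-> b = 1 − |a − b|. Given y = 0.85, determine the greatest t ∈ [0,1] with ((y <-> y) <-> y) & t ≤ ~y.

y <-> y = 1 − |0.85 − 0.85| = 1 − 0.00 = 1.00
(y <-> y) <-> y = 1 − |1.00 − 0.85| = 1 − 0.15 = 0.85
So the left factor is (y <-> y) <-> y = 0.85.
~y = 1 − 0.85 = 0.15
So the right-hand bound is ~y = 0.15.
The residuum of the Łukasiewicz t-norm gives the supremum: min(1, 1 − 0.85 + 0.15).
1 − 0.85 + 0.15 = 0.30, so t = min(1, 0.30) = 0.30.
Check: 0.85 & 0.30 = max(0, 0.15) = 0.15 ≤ 0.15.

0.30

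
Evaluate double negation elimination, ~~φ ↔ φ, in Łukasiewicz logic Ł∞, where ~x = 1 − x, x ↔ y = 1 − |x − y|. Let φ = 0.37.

~φ = 1 − 0.37 = 0.63
~~φ = 1 − 0.63 = 0.37
~~φ ↔ φ = 1 − |0.37 − 0.37| = 1 − 0.00 = 1.00
(As expected: always 1 in Ł∞ since negation is involutive.)

1.00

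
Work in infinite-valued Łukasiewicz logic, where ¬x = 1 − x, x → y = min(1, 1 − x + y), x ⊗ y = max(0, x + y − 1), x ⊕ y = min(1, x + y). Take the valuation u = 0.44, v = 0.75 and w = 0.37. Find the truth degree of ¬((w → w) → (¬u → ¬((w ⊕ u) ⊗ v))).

0.12

w → w = min(1, 1 − 0.37 + 0.37) = min(1, 1.00) = 1.00
¬u = 1 − 0.44 = 0.56
w ⊕ u = min(1, 0.37 + 0.44) = min(1, 0.81) = 0.81
(w ⊕ u) ⊗ v = max(0, 0.81 + 0.75 − 1) = max(0, 0.56) = 0.56
¬((w ⊕ u) ⊗ v) = 1 − 0.56 = 0.44
¬u → ¬((w ⊕ u) ⊗ v) = min(1, 1 − 0.56 + 0.44) = min(1, 0.88) = 0.88
(w → w) → (¬u → ¬((w ⊕ u) ⊗ v)) = min(1, 1 − 1.00 + 0.88) = min(1, 0.88) = 0.88
¬((w → w) → (¬u → ¬((w ⊕ u) ⊗ v))) = 1 − 0.88 = 0.12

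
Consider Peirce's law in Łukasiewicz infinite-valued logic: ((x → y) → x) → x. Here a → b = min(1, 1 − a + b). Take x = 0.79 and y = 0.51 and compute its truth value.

x → y = min(1, 1 − 0.79 + 0.51) = min(1, 0.72) = 0.72
(x → y) → x = min(1, 1 − 0.72 + 0.79) = min(1, 1.07) = 1.00
((x → y) → x) → x = min(1, 1 − 1.00 + 0.79) = min(1, 0.79) = 0.79
(The value 0.79 < 1 shows this instance is not satisfied; not a Ł∞-tautology in general.)

0.79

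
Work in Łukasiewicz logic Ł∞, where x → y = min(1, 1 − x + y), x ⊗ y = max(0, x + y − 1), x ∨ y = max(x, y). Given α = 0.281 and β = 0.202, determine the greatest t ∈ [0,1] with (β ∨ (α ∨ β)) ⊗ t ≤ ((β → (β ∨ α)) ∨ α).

1.000

α ∨ β = max(0.281, 0.202) = 0.281
β ∨ (α ∨ β) = max(0.202, 0.281) = 0.281
So the left factor is β ∨ (α ∨ β) = 0.281.
β ∨ α = max(0.202, 0.281) = 0.281
β → (β ∨ α) = min(1, 1 − 0.202 + 0.281) = min(1, 1.079) = 1.000
(β → (β ∨ α)) ∨ α = max(1.000, 0.281) = 1.000
So the right-hand bound is (β → (β ∨ α)) ∨ α = 1.000.
The residuum of the Łukasiewicz t-norm gives the supremum: min(1, 1 − 0.281 + 1.000).
1 − 0.281 + 1.000 = 1.719, so t = min(1, 1.719) = 1.000.
Check: 0.281 ⊗ 1.000 = max(0, 0.281) = 0.281 ≤ 1.000.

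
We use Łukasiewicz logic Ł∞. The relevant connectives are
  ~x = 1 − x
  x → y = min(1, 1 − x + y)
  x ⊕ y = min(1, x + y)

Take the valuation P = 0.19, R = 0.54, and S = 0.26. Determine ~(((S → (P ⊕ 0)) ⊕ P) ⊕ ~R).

P ⊕ 0 = min(1, 0.19 + 0.00) = min(1, 0.19) = 0.19
S → (P ⊕ 0) = min(1, 1 − 0.26 + 0.19) = min(1, 0.93) = 0.93
(S → (P ⊕ 0)) ⊕ P = min(1, 0.93 + 0.19) = min(1, 1.12) = 1.00
~R = 1 − 0.54 = 0.46
((S → (P ⊕ 0)) ⊕ P) ⊕ ~R = min(1, 1.00 + 0.46) = min(1, 1.46) = 1.00
~(((S → (P ⊕ 0)) ⊕ P) ⊕ ~R) = 1 − 1.00 = 0.00

0.00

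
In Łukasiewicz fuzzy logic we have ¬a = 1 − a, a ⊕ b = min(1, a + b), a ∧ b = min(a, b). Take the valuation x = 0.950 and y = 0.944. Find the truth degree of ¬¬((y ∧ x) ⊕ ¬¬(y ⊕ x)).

y ∧ x = min(0.944, 0.950) = 0.944
y ⊕ x = min(1, 0.944 + 0.950) = min(1, 1.894) = 1.000
¬(y ⊕ x) = 1 − 1.000 = 0.000
¬¬(y ⊕ x) = 1 − 0.000 = 1.000
(y ∧ x) ⊕ ¬¬(y ⊕ x) = min(1, 0.944 + 1.000) = min(1, 1.944) = 1.000
¬((y ∧ x) ⊕ ¬¬(y ⊕ x)) = 1 − 1.000 = 0.000
¬¬((y ∧ x) ⊕ ¬¬(y ⊕ x)) = 1 − 0.000 = 1.000

1.000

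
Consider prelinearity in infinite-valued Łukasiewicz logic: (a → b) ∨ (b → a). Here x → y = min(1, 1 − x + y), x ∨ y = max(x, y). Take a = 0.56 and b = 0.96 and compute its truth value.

1.00

a → b = min(1, 1 − 0.56 + 0.96) = min(1, 1.40) = 1.00
b → a = min(1, 1 − 0.96 + 0.56) = min(1, 0.60) = 0.60
(a → b) ∨ (b → a) = max(1.00, 0.60) = 1.00
(As expected: a Ł∞-tautology — holds in every MV-chain.)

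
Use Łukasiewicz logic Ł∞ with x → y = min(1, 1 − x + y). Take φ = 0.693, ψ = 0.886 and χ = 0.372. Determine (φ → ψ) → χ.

φ → ψ = min(1, 1 − 0.693 + 0.886) = min(1, 1.193) = 1.000
(φ → ψ) → χ = min(1, 1 − 1.000 + 0.372) = min(1, 0.372) = 0.372

0.372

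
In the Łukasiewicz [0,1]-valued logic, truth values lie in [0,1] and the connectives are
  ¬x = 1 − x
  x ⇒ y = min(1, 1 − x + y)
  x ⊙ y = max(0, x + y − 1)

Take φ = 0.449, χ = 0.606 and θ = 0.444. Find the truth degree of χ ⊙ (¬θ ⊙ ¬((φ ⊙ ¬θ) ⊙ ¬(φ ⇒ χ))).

0.162

¬θ = 1 − 0.444 = 0.556
φ ⊙ ¬θ = max(0, 0.449 + 0.556 − 1) = max(0, 0.005) = 0.005
φ ⇒ χ = min(1, 1 − 0.449 + 0.606) = min(1, 1.157) = 1.000
¬(φ ⇒ χ) = 1 − 1.000 = 0.000
(φ ⊙ ¬θ) ⊙ ¬(φ ⇒ χ) = max(0, 0.005 + 0.000 − 1) = max(0, -0.995) = 0.000
¬((φ ⊙ ¬θ) ⊙ ¬(φ ⇒ χ)) = 1 − 0.000 = 1.000
¬θ ⊙ ¬((φ ⊙ ¬θ) ⊙ ¬(φ ⇒ χ)) = max(0, 0.556 + 1.000 − 1) = max(0, 0.556) = 0.556
χ ⊙ (¬θ ⊙ ¬((φ ⊙ ¬θ) ⊙ ¬(φ ⇒ χ))) = max(0, 0.606 + 0.556 − 1) = max(0, 0.162) = 0.162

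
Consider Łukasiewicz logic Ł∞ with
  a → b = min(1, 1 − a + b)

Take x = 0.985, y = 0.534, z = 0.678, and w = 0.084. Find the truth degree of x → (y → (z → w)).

z → w = min(1, 1 − 0.678 + 0.084) = min(1, 0.406) = 0.406
y → (z → w) = min(1, 1 − 0.534 + 0.406) = min(1, 0.872) = 0.872
x → (y → (z → w)) = min(1, 1 − 0.985 + 0.872) = min(1, 0.887) = 0.887

0.887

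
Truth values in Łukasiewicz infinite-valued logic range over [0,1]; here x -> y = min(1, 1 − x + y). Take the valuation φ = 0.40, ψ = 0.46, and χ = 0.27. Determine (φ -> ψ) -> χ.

0.27

φ -> ψ = min(1, 1 − 0.40 + 0.46) = min(1, 1.06) = 1.00
(φ -> ψ) -> χ = min(1, 1 − 1.00 + 0.27) = min(1, 0.27) = 0.27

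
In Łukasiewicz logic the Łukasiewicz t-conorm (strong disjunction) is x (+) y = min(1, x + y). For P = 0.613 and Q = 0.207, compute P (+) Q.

P (+) Q = min(1, 0.613 + 0.207) = min(1, 0.820) = 0.820
For comparison, the Gödel t-conorm max(x, y) would give 0.613.

0.820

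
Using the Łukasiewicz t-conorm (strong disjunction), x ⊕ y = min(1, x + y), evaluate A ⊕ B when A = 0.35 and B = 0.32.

0.67

A ⊕ B = min(1, 0.35 + 0.32) = min(1, 0.67) = 0.67
For comparison, the Gödel t-conorm max(x, y) would give 0.35.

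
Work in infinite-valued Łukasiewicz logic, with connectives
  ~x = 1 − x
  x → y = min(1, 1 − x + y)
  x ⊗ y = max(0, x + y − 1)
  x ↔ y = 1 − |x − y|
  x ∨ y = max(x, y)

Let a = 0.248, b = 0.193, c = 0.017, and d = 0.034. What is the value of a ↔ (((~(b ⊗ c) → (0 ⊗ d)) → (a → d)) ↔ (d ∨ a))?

1.000

b ⊗ c = max(0, 0.193 + 0.017 − 1) = max(0, -0.790) = 0.000
~(b ⊗ c) = 1 − 0.000 = 1.000
0 ⊗ d = max(0, 0.000 + 0.034 − 1) = max(0, -0.966) = 0.000
~(b ⊗ c) → (0 ⊗ d) = min(1, 1 − 1.000 + 0.000) = min(1, 0.000) = 0.000
a → d = min(1, 1 − 0.248 + 0.034) = min(1, 0.786) = 0.786
(~(b ⊗ c) → (0 ⊗ d)) → (a → d) = min(1, 1 − 0.000 + 0.786) = min(1, 1.786) = 1.000
d ∨ a = max(0.034, 0.248) = 0.248
((~(b ⊗ c) → (0 ⊗ d)) → (a → d)) ↔ (d ∨ a) = 1 − |1.000 − 0.248| = 1 − 0.752 = 0.248
a ↔ (((~(b ⊗ c) → (0 ⊗ d)) → (a → d)) ↔ (d ∨ a)) = 1 − |0.248 − 0.248| = 1 − 0.000 = 1.000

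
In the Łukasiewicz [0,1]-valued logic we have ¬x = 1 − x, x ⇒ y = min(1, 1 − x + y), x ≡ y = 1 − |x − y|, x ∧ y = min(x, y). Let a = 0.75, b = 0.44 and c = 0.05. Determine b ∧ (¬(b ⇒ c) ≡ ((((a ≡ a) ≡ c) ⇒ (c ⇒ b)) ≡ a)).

0.44

b ⇒ c = min(1, 1 − 0.44 + 0.05) = min(1, 0.61) = 0.61
¬(b ⇒ c) = 1 − 0.61 = 0.39
a ≡ a = 1 − |0.75 − 0.75| = 1 − 0.00 = 1.00
(a ≡ a) ≡ c = 1 − |1.00 − 0.05| = 1 − 0.95 = 0.05
c ⇒ b = min(1, 1 − 0.05 + 0.44) = min(1, 1.39) = 1.00
((a ≡ a) ≡ c) ⇒ (c ⇒ b) = min(1, 1 − 0.05 + 1.00) = min(1, 1.95) = 1.00
(((a ≡ a) ≡ c) ⇒ (c ⇒ b)) ≡ a = 1 − |1.00 − 0.75| = 1 − 0.25 = 0.75
¬(b ⇒ c) ≡ ((((a ≡ a) ≡ c) ⇒ (c ⇒ b)) ≡ a) = 1 − |0.39 − 0.75| = 1 − 0.36 = 0.64
b ∧ (¬(b ⇒ c) ≡ ((((a ≡ a) ≡ c) ⇒ (c ⇒ b)) ≡ a)) = min(0.44, 0.64) = 0.44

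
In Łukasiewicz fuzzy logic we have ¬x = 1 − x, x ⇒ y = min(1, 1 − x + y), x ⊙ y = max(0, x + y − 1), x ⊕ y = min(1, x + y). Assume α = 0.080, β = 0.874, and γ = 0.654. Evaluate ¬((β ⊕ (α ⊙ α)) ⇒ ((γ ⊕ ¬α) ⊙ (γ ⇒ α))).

α ⊙ α = max(0, 0.080 + 0.080 − 1) = max(0, -0.840) = 0.000
β ⊕ (α ⊙ α) = min(1, 0.874 + 0.000) = min(1, 0.874) = 0.874
¬α = 1 − 0.080 = 0.920
γ ⊕ ¬α = min(1, 0.654 + 0.920) = min(1, 1.574) = 1.000
γ ⇒ α = min(1, 1 − 0.654 + 0.080) = min(1, 0.426) = 0.426
(γ ⊕ ¬α) ⊙ (γ ⇒ α) = max(0, 1.000 + 0.426 − 1) = max(0, 0.426) = 0.426
(β ⊕ (α ⊙ α)) ⇒ ((γ ⊕ ¬α) ⊙ (γ ⇒ α)) = min(1, 1 − 0.874 + 0.426) = min(1, 0.552) = 0.552
¬((β ⊕ (α ⊙ α)) ⇒ ((γ ⊕ ¬α) ⊙ (γ ⇒ α))) = 1 − 0.552 = 0.448

0.448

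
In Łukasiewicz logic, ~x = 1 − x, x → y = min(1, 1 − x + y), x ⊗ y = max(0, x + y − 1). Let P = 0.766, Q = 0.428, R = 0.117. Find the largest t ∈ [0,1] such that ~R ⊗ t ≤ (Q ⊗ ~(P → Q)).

0.117

~R = 1 − 0.117 = 0.883
So the left factor is ~R = 0.883.
P → Q = min(1, 1 − 0.766 + 0.428) = min(1, 0.662) = 0.662
~(P → Q) = 1 − 0.662 = 0.338
Q ⊗ ~(P → Q) = max(0, 0.428 + 0.338 − 1) = max(0, -0.234) = 0.000
So the right-hand bound is Q ⊗ ~(P → Q) = 0.000.
The residuum of the Łukasiewicz t-norm gives the supremum: min(1, 1 − 0.883 + 0.000).
1 − 0.883 + 0.000 = 0.117, so t = min(1, 0.117) = 0.117.
Check: 0.883 ⊗ 0.117 = max(0, 0.000) = 0.000 ≤ 0.000.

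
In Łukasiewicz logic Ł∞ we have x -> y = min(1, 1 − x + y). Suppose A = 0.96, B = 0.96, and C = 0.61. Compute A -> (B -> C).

0.69

B -> C = min(1, 1 − 0.96 + 0.61) = min(1, 0.65) = 0.65
A -> (B -> C) = min(1, 1 − 0.96 + 0.65) = min(1, 0.69) = 0.69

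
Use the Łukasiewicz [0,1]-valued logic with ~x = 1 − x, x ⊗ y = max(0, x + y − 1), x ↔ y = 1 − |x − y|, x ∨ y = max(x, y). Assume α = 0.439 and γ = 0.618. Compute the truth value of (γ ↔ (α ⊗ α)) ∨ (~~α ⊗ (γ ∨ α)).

0.382

α ⊗ α = max(0, 0.439 + 0.439 − 1) = max(0, -0.122) = 0.000
γ ↔ (α ⊗ α) = 1 − |0.618 − 0.000| = 1 − 0.618 = 0.382
~α = 1 − 0.439 = 0.561
~~α = 1 − 0.561 = 0.439
γ ∨ α = max(0.618, 0.439) = 0.618
~~α ⊗ (γ ∨ α) = max(0, 0.439 + 0.618 − 1) = max(0, 0.057) = 0.057
(γ ↔ (α ⊗ α)) ∨ (~~α ⊗ (γ ∨ α)) = max(0.382, 0.057) = 0.382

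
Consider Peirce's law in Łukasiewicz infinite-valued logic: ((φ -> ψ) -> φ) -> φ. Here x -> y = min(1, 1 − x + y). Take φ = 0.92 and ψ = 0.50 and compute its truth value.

0.92

φ -> ψ = min(1, 1 − 0.92 + 0.50) = min(1, 0.58) = 0.58
(φ -> ψ) -> φ = min(1, 1 − 0.58 + 0.92) = min(1, 1.34) = 1.00
((φ -> ψ) -> φ) -> φ = min(1, 1 − 1.00 + 0.92) = min(1, 0.92) = 0.92
(The value 0.92 < 1 shows this instance is not satisfied; not a Ł∞-tautology in general.)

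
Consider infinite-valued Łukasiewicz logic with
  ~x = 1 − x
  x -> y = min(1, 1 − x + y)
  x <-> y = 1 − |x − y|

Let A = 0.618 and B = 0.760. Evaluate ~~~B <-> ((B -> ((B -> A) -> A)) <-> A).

~B = 1 − 0.760 = 0.240
~~B = 1 − 0.240 = 0.760
~~~B = 1 − 0.760 = 0.240
B -> A = min(1, 1 − 0.760 + 0.618) = min(1, 0.858) = 0.858
(B -> A) -> A = min(1, 1 − 0.858 + 0.618) = min(1, 0.760) = 0.760
B -> ((B -> A) -> A) = min(1, 1 − 0.760 + 0.760) = min(1, 1.000) = 1.000
(B -> ((B -> A) -> A)) <-> A = 1 − |1.000 − 0.618| = 1 − 0.382 = 0.618
~~~B <-> ((B -> ((B -> A) -> A)) <-> A) = 1 − |0.240 − 0.618| = 1 − 0.378 = 0.622

0.622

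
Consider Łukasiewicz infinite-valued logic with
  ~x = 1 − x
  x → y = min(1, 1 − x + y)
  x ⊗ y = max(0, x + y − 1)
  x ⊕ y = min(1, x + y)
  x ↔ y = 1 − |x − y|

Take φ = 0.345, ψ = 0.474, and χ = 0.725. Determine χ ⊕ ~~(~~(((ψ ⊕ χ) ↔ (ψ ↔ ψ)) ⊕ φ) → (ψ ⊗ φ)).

ψ ⊕ χ = min(1, 0.474 + 0.725) = min(1, 1.199) = 1.000
ψ ↔ ψ = 1 − |0.474 − 0.474| = 1 − 0.000 = 1.000
(ψ ⊕ χ) ↔ (ψ ↔ ψ) = 1 − |1.000 − 1.000| = 1 − 0.000 = 1.000
((ψ ⊕ χ) ↔ (ψ ↔ ψ)) ⊕ φ = min(1, 1.000 + 0.345) = min(1, 1.345) = 1.000
~(((ψ ⊕ χ) ↔ (ψ ↔ ψ)) ⊕ φ) = 1 − 1.000 = 0.000
~~(((ψ ⊕ χ) ↔ (ψ ↔ ψ)) ⊕ φ) = 1 − 0.000 = 1.000
ψ ⊗ φ = max(0, 0.474 + 0.345 − 1) = max(0, -0.181) = 0.000
~~(((ψ ⊕ χ) ↔ (ψ ↔ ψ)) ⊕ φ) → (ψ ⊗ φ) = min(1, 1 − 1.000 + 0.000) = min(1, 0.000) = 0.000
~(~~(((ψ ⊕ χ) ↔ (ψ ↔ ψ)) ⊕ φ) → (ψ ⊗ φ)) = 1 − 0.000 = 1.000
~~(~~(((ψ ⊕ χ) ↔ (ψ ↔ ψ)) ⊕ φ) → (ψ ⊗ φ)) = 1 − 1.000 = 0.000
χ ⊕ ~~(~~(((ψ ⊕ χ) ↔ (ψ ↔ ψ)) ⊕ φ) → (ψ ⊗ φ)) = min(1, 0.725 + 0.000) = min(1, 0.725) = 0.725

0.725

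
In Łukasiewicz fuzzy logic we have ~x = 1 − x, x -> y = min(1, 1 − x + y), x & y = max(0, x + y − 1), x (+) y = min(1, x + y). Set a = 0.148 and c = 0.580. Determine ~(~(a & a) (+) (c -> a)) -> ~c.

a & a = max(0, 0.148 + 0.148 − 1) = max(0, -0.704) = 0.000
~(a & a) = 1 − 0.000 = 1.000
c -> a = min(1, 1 − 0.580 + 0.148) = min(1, 0.568) = 0.568
~(a & a) (+) (c -> a) = min(1, 1.000 + 0.568) = min(1, 1.568) = 1.000
~(~(a & a) (+) (c -> a)) = 1 − 1.000 = 0.000
~c = 1 − 0.580 = 0.420
~(~(a & a) (+) (c -> a)) -> ~c = min(1, 1 − 0.000 + 0.420) = min(1, 1.420) = 1.000

1.000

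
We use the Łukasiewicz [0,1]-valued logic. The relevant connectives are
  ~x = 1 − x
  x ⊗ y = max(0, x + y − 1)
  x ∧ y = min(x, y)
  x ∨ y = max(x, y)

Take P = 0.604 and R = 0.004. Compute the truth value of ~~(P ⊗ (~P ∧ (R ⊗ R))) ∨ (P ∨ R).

~P = 1 − 0.604 = 0.396
R ⊗ R = max(0, 0.004 + 0.004 − 1) = max(0, -0.992) = 0.000
~P ∧ (R ⊗ R) = min(0.396, 0.000) = 0.000
P ⊗ (~P ∧ (R ⊗ R)) = max(0, 0.604 + 0.000 − 1) = max(0, -0.396) = 0.000
~(P ⊗ (~P ∧ (R ⊗ R))) = 1 − 0.000 = 1.000
~~(P ⊗ (~P ∧ (R ⊗ R))) = 1 − 1.000 = 0.000
P ∨ R = max(0.604, 0.004) = 0.604
~~(P ⊗ (~P ∧ (R ⊗ R))) ∨ (P ∨ R) = max(0.000, 0.604) = 0.604

0.604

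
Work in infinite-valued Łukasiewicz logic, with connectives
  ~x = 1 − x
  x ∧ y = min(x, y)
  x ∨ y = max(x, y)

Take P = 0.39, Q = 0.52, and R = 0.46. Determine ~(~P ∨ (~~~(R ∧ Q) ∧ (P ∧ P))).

0.39

~P = 1 − 0.39 = 0.61
R ∧ Q = min(0.46, 0.52) = 0.46
~(R ∧ Q) = 1 − 0.46 = 0.54
~~(R ∧ Q) = 1 − 0.54 = 0.46
~~~(R ∧ Q) = 1 − 0.46 = 0.54
P ∧ P = min(0.39, 0.39) = 0.39
~~~(R ∧ Q) ∧ (P ∧ P) = min(0.54, 0.39) = 0.39
~P ∨ (~~~(R ∧ Q) ∧ (P ∧ P)) = max(0.61, 0.39) = 0.61
~(~P ∨ (~~~(R ∧ Q) ∧ (P ∧ P))) = 1 − 0.61 = 0.39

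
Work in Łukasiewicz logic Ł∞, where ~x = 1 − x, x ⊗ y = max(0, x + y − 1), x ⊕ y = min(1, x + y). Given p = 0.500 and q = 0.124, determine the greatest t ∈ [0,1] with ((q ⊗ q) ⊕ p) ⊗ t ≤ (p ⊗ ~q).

q ⊗ q = max(0, 0.124 + 0.124 − 1) = max(0, -0.752) = 0.000
(q ⊗ q) ⊕ p = min(1, 0.000 + 0.500) = min(1, 0.500) = 0.500
So the left factor is (q ⊗ q) ⊕ p = 0.500.
~q = 1 − 0.124 = 0.876
p ⊗ ~q = max(0, 0.500 + 0.876 − 1) = max(0, 0.376) = 0.376
So the right-hand bound is p ⊗ ~q = 0.376.
The residuum of the Łukasiewicz t-norm gives the supremum: min(1, 1 − 0.500 + 0.376).
1 − 0.500 + 0.376 = 0.876, so t = min(1, 0.876) = 0.876.
Check: 0.500 ⊗ 0.876 = max(0, 0.376) = 0.376 ≤ 0.376.

0.876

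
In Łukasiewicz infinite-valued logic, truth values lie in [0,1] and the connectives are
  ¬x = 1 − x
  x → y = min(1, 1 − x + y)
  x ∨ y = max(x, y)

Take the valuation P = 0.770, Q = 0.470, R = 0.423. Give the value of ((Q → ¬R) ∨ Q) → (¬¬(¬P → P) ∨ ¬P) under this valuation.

1.000

¬R = 1 − 0.423 = 0.577
Q → ¬R = min(1, 1 − 0.470 + 0.577) = min(1, 1.107) = 1.000
(Q → ¬R) ∨ Q = max(1.000, 0.470) = 1.000
¬P = 1 − 0.770 = 0.230
¬P → P = min(1, 1 − 0.230 + 0.770) = min(1, 1.540) = 1.000
¬(¬P → P) = 1 − 1.000 = 0.000
¬¬(¬P → P) = 1 − 0.000 = 1.000
¬¬(¬P → P) ∨ ¬P = max(1.000, 0.230) = 1.000
((Q → ¬R) ∨ Q) → (¬¬(¬P → P) ∨ ¬P) = min(1, 1 − 1.000 + 1.000) = min(1, 1.000) = 1.000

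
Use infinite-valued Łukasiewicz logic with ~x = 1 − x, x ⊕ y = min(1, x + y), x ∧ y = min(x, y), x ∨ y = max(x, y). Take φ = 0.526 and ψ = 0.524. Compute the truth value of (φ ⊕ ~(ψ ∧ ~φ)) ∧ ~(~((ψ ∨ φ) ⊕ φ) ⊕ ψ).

~φ = 1 − 0.526 = 0.474
ψ ∧ ~φ = min(0.524, 0.474) = 0.474
~(ψ ∧ ~φ) = 1 − 0.474 = 0.526
φ ⊕ ~(ψ ∧ ~φ) = min(1, 0.526 + 0.526) = min(1, 1.052) = 1.000
ψ ∨ φ = max(0.524, 0.526) = 0.526
(ψ ∨ φ) ⊕ φ = min(1, 0.526 + 0.526) = min(1, 1.052) = 1.000
~((ψ ∨ φ) ⊕ φ) = 1 − 1.000 = 0.000
~((ψ ∨ φ) ⊕ φ) ⊕ ψ = min(1, 0.000 + 0.524) = min(1, 0.524) = 0.524
~(~((ψ ∨ φ) ⊕ φ) ⊕ ψ) = 1 − 0.524 = 0.476
(φ ⊕ ~(ψ ∧ ~φ)) ∧ ~(~((ψ ∨ φ) ⊕ φ) ⊕ ψ) = min(1.000, 0.476) = 0.476

0.476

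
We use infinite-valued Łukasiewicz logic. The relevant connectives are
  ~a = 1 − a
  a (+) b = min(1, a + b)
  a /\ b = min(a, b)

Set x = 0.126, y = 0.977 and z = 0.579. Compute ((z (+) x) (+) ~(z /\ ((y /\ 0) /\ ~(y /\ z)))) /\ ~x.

z (+) x = min(1, 0.579 + 0.126) = min(1, 0.705) = 0.705
y /\ 0 = min(0.977, 0.000) = 0.000
y /\ z = min(0.977, 0.579) = 0.579
~(y /\ z) = 1 − 0.579 = 0.421
(y /\ 0) /\ ~(y /\ z) = min(0.000, 0.421) = 0.000
z /\ ((y /\ 0) /\ ~(y /\ z)) = min(0.579, 0.000) = 0.000
~(z /\ ((y /\ 0) /\ ~(y /\ z))) = 1 − 0.000 = 1.000
(z (+) x) (+) ~(z /\ ((y /\ 0) /\ ~(y /\ z))) = min(1, 0.705 + 1.000) = min(1, 1.705) = 1.000
~x = 1 − 0.126 = 0.874
((z (+) x) (+) ~(z /\ ((y /\ 0) /\ ~(y /\ z)))) /\ ~x = min(1.000, 0.874) = 0.874

0.874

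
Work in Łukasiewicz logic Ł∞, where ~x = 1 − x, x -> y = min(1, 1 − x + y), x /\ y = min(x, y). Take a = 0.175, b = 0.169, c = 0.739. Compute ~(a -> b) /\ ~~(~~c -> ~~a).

a -> b = min(1, 1 − 0.175 + 0.169) = min(1, 0.994) = 0.994
~(a -> b) = 1 − 0.994 = 0.006
~c = 1 − 0.739 = 0.261
~~c = 1 − 0.261 = 0.739
~a = 1 − 0.175 = 0.825
~~a = 1 − 0.825 = 0.175
~~c -> ~~a = min(1, 1 − 0.739 + 0.175) = min(1, 0.436) = 0.436
~(~~c -> ~~a) = 1 − 0.436 = 0.564
~~(~~c -> ~~a) = 1 − 0.564 = 0.436
~(a -> b) /\ ~~(~~c -> ~~a) = min(0.006, 0.436) = 0.006

0.006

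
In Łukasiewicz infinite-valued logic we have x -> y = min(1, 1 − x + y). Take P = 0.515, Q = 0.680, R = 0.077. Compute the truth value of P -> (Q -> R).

Q -> R = min(1, 1 − 0.680 + 0.077) = min(1, 0.397) = 0.397
P -> (Q -> R) = min(1, 1 − 0.515 + 0.397) = min(1, 0.882) = 0.882

0.882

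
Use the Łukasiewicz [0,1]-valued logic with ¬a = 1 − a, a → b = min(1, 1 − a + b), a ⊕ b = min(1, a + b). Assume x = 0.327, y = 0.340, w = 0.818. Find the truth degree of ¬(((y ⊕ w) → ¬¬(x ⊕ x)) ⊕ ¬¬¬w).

0.164

y ⊕ w = min(1, 0.340 + 0.818) = min(1, 1.158) = 1.000
x ⊕ x = min(1, 0.327 + 0.327) = min(1, 0.654) = 0.654
¬(x ⊕ x) = 1 − 0.654 = 0.346
¬¬(x ⊕ x) = 1 − 0.346 = 0.654
(y ⊕ w) → ¬¬(x ⊕ x) = min(1, 1 − 1.000 + 0.654) = min(1, 0.654) = 0.654
¬w = 1 − 0.818 = 0.182
¬¬w = 1 − 0.182 = 0.818
¬¬¬w = 1 − 0.818 = 0.182
((y ⊕ w) → ¬¬(x ⊕ x)) ⊕ ¬¬¬w = min(1, 0.654 + 0.182) = min(1, 0.836) = 0.836
¬(((y ⊕ w) → ¬¬(x ⊕ x)) ⊕ ¬¬¬w) = 1 − 0.836 = 0.164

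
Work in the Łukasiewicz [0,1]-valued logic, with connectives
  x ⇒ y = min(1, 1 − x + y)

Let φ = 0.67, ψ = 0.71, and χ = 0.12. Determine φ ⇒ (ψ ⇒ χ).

ψ ⇒ χ = min(1, 1 − 0.71 + 0.12) = min(1, 0.41) = 0.41
φ ⇒ (ψ ⇒ χ) = min(1, 1 − 0.67 + 0.41) = min(1, 0.74) = 0.74

0.74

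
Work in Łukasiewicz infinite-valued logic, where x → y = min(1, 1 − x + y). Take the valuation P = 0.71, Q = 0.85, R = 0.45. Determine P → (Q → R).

0.89

Q → R = min(1, 1 − 0.85 + 0.45) = min(1, 0.60) = 0.60
P → (Q → R) = min(1, 1 − 0.71 + 0.60) = min(1, 0.89) = 0.89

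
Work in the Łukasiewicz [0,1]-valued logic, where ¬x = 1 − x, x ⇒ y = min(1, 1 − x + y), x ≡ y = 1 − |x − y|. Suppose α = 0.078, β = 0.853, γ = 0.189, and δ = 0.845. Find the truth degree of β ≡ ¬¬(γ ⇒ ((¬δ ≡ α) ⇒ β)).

0.853

¬δ = 1 − 0.845 = 0.155
¬δ ≡ α = 1 − |0.155 − 0.078| = 1 − 0.077 = 0.923
(¬δ ≡ α) ⇒ β = min(1, 1 − 0.923 + 0.853) = min(1, 0.930) = 0.930
γ ⇒ ((¬δ ≡ α) ⇒ β) = min(1, 1 − 0.189 + 0.930) = min(1, 1.741) = 1.000
¬(γ ⇒ ((¬δ ≡ α) ⇒ β)) = 1 − 1.000 = 0.000
¬¬(γ ⇒ ((¬δ ≡ α) ⇒ β)) = 1 − 0.000 = 1.000
β ≡ ¬¬(γ ⇒ ((¬δ ≡ α) ⇒ β)) = 1 − |0.853 − 1.000| = 1 − 0.147 = 0.853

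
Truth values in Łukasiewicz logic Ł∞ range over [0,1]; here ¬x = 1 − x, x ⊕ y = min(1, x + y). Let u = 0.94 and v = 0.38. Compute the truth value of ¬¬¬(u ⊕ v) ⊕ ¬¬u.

0.94

u ⊕ v = min(1, 0.94 + 0.38) = min(1, 1.32) = 1.00
¬(u ⊕ v) = 1 − 1.00 = 0.00
¬¬(u ⊕ v) = 1 − 0.00 = 1.00
¬¬¬(u ⊕ v) = 1 − 1.00 = 0.00
¬u = 1 − 0.94 = 0.06
¬¬u = 1 − 0.06 = 0.94
¬¬¬(u ⊕ v) ⊕ ¬¬u = min(1, 0.00 + 0.94) = min(1, 0.94) = 0.94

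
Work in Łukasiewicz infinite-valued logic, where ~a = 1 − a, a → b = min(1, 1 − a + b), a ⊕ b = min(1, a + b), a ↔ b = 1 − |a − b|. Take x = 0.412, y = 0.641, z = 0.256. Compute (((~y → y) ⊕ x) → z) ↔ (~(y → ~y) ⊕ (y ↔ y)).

~y = 1 − 0.641 = 0.359
~y → y = min(1, 1 − 0.359 + 0.641) = min(1, 1.282) = 1.000
(~y → y) ⊕ x = min(1, 1.000 + 0.412) = min(1, 1.412) = 1.000
((~y → y) ⊕ x) → z = min(1, 1 − 1.000 + 0.256) = min(1, 0.256) = 0.256
y → ~y = min(1, 1 − 0.641 + 0.359) = min(1, 0.718) = 0.718
~(y → ~y) = 1 − 0.718 = 0.282
y ↔ y = 1 − |0.641 − 0.641| = 1 − 0.000 = 1.000
~(y → ~y) ⊕ (y ↔ y) = min(1, 0.282 + 1.000) = min(1, 1.282) = 1.000
(((~y → y) ⊕ x) → z) ↔ (~(y → ~y) ⊕ (y ↔ y)) = 1 − |0.256 − 1.000| = 1 − 0.744 = 0.256

0.256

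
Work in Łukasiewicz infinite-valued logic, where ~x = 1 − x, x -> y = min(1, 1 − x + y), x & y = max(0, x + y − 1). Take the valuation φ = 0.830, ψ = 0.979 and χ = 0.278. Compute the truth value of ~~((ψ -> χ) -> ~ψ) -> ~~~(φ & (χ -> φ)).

0.448

ψ -> χ = min(1, 1 − 0.979 + 0.278) = min(1, 0.299) = 0.299
~ψ = 1 − 0.979 = 0.021
(ψ -> χ) -> ~ψ = min(1, 1 − 0.299 + 0.021) = min(1, 0.722) = 0.722
~((ψ -> χ) -> ~ψ) = 1 − 0.722 = 0.278
~~((ψ -> χ) -> ~ψ) = 1 − 0.278 = 0.722
χ -> φ = min(1, 1 − 0.278 + 0.830) = min(1, 1.552) = 1.000
φ & (χ -> φ) = max(0, 0.830 + 1.000 − 1) = max(0, 0.830) = 0.830
~(φ & (χ -> φ)) = 1 − 0.830 = 0.170
~~(φ & (χ -> φ)) = 1 − 0.170 = 0.830
~~~(φ & (χ -> φ)) = 1 − 0.830 = 0.170
~~((ψ -> χ) -> ~ψ) -> ~~~(φ & (χ -> φ)) = min(1, 1 − 0.722 + 0.170) = min(1, 0.448) = 0.448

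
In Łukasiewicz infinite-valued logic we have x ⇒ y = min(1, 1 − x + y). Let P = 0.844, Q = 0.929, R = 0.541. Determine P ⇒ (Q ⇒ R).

0.768

Q ⇒ R = min(1, 1 − 0.929 + 0.541) = min(1, 0.612) = 0.612
P ⇒ (Q ⇒ R) = min(1, 1 − 0.844 + 0.612) = min(1, 0.768) = 0.768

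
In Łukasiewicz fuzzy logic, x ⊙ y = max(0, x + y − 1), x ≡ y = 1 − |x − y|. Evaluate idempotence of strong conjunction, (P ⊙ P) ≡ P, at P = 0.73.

0.73

P ⊙ P = max(0, 0.73 + 0.73 − 1) = max(0, 0.46) = 0.46
(P ⊙ P) ≡ P = 1 − |0.46 − 0.73| = 1 − 0.27 = 0.73
(The value 0.73 < 1 shows this instance is not satisfied; fails in Ł∞ since a ⊗ a = max(0, 2a−1) ≠ a in general.)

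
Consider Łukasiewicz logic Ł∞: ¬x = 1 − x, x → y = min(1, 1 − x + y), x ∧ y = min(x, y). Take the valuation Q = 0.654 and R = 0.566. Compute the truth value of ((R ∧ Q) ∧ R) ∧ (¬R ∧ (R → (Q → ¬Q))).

R ∧ Q = min(0.566, 0.654) = 0.566
(R ∧ Q) ∧ R = min(0.566, 0.566) = 0.566
¬R = 1 − 0.566 = 0.434
¬Q = 1 − 0.654 = 0.346
Q → ¬Q = min(1, 1 − 0.654 + 0.346) = min(1, 0.692) = 0.692
R → (Q → ¬Q) = min(1, 1 − 0.566 + 0.692) = min(1, 1.126) = 1.000
¬R ∧ (R → (Q → ¬Q)) = min(0.434, 1.000) = 0.434
((R ∧ Q) ∧ R) ∧ (¬R ∧ (R → (Q → ¬Q))) = min(0.566, 0.434) = 0.434

0.434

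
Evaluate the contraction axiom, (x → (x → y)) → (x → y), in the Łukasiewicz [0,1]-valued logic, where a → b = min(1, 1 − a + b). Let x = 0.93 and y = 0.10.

x → y = min(1, 1 − 0.93 + 0.10) = min(1, 0.17) = 0.17
x → (x → y) = min(1, 1 − 0.93 + 0.17) = min(1, 0.24) = 0.24
(x → (x → y)) → (x → y) = min(1, 1 − 0.24 + 0.17) = min(1, 0.93) = 0.93
(The value 0.93 < 1 shows this instance is not satisfied; fails in Ł∞ (the t-norm is not idempotent).)

0.93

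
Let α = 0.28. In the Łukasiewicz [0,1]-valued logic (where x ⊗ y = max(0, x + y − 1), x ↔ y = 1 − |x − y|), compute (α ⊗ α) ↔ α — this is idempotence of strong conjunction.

α ⊗ α = max(0, 0.28 + 0.28 − 1) = max(0, -0.44) = 0.00
(α ⊗ α) ↔ α = 1 − |0.00 − 0.28| = 1 − 0.28 = 0.72
(The value 0.72 < 1 shows this instance is not satisfied; fails in Ł∞ since a ⊗ a = max(0, 2a−1) ≠ a in general.)

0.72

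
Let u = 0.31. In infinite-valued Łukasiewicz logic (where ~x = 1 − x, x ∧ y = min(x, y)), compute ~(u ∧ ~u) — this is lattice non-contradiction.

0.69

~u = 1 − 0.31 = 0.69
u ∧ ~u = min(0.31, 0.69) = 0.31
~(u ∧ ~u) = 1 − 0.31 = 0.69
(The value 0.69 < 1 shows this instance is not satisfied; not a Ł∞-tautology — its value is 1 − min(a, 1−a).)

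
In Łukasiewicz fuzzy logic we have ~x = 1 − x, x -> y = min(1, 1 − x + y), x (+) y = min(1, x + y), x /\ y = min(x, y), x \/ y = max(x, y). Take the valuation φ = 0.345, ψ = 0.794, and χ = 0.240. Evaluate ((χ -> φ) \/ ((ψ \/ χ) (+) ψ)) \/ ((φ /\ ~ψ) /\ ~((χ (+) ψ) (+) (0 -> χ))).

1.000

χ -> φ = min(1, 1 − 0.240 + 0.345) = min(1, 1.105) = 1.000
ψ \/ χ = max(0.794, 0.240) = 0.794
(ψ \/ χ) (+) ψ = min(1, 0.794 + 0.794) = min(1, 1.588) = 1.000
(χ -> φ) \/ ((ψ \/ χ) (+) ψ) = max(1.000, 1.000) = 1.000
~ψ = 1 − 0.794 = 0.206
φ /\ ~ψ = min(0.345, 0.206) = 0.206
χ (+) ψ = min(1, 0.240 + 0.794) = min(1, 1.034) = 1.000
0 -> χ = min(1, 1 − 0.000 + 0.240) = min(1, 1.240) = 1.000
(χ (+) ψ) (+) (0 -> χ) = min(1, 1.000 + 1.000) = min(1, 2.000) = 1.000
~((χ (+) ψ) (+) (0 -> χ)) = 1 − 1.000 = 0.000
(φ /\ ~ψ) /\ ~((χ (+) ψ) (+) (0 -> χ)) = min(0.206, 0.000) = 0.000
((χ -> φ) \/ ((ψ \/ χ) (+) ψ)) \/ ((φ /\ ~ψ) /\ ~((χ (+) ψ) (+) (0 -> χ))) = max(1.000, 0.000) = 1.000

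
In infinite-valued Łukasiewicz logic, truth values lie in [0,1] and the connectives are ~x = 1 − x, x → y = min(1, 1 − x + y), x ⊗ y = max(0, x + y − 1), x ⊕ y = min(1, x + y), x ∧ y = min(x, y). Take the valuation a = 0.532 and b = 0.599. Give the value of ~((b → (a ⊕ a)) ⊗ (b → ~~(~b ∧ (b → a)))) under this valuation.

a ⊕ a = min(1, 0.532 + 0.532) = min(1, 1.064) = 1.000
b → (a ⊕ a) = min(1, 1 − 0.599 + 1.000) = min(1, 1.401) = 1.000
~b = 1 − 0.599 = 0.401
b → a = min(1, 1 − 0.599 + 0.532) = min(1, 0.933) = 0.933
~b ∧ (b → a) = min(0.401, 0.933) = 0.401
~(~b ∧ (b → a)) = 1 − 0.401 = 0.599
~~(~b ∧ (b → a)) = 1 − 0.599 = 0.401
b → ~~(~b ∧ (b → a)) = min(1, 1 − 0.599 + 0.401) = min(1, 0.802) = 0.802
(b → (a ⊕ a)) ⊗ (b → ~~(~b ∧ (b → a))) = max(0, 1.000 + 0.802 − 1) = max(0, 0.802) = 0.802
~((b → (a ⊕ a)) ⊗ (b → ~~(~b ∧ (b → a)))) = 1 − 0.802 = 0.198

0.198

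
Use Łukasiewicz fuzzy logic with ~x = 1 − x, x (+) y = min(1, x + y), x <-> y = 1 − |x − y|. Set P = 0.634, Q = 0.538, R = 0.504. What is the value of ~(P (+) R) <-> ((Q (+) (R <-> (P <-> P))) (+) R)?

0.000

P (+) R = min(1, 0.634 + 0.504) = min(1, 1.138) = 1.000
~(P (+) R) = 1 − 1.000 = 0.000
P <-> P = 1 − |0.634 − 0.634| = 1 − 0.000 = 1.000
R <-> (P <-> P) = 1 − |0.504 − 1.000| = 1 − 0.496 = 0.504
Q (+) (R <-> (P <-> P)) = min(1, 0.538 + 0.504) = min(1, 1.042) = 1.000
(Q (+) (R <-> (P <-> P))) (+) R = min(1, 1.000 + 0.504) = min(1, 1.504) = 1.000
~(P (+) R) <-> ((Q (+) (R <-> (P <-> P))) (+) R) = 1 − |0.000 − 1.000| = 1 − 1.000 = 0.000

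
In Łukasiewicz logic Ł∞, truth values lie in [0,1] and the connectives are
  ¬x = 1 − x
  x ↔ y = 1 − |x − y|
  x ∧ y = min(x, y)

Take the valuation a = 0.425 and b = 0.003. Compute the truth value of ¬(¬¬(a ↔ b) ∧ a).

0.575

a ↔ b = 1 − |0.425 − 0.003| = 1 − 0.422 = 0.578
¬(a ↔ b) = 1 − 0.578 = 0.422
¬¬(a ↔ b) = 1 − 0.422 = 0.578
¬¬(a ↔ b) ∧ a = min(0.578, 0.425) = 0.425
¬(¬¬(a ↔ b) ∧ a) = 1 − 0.425 = 0.575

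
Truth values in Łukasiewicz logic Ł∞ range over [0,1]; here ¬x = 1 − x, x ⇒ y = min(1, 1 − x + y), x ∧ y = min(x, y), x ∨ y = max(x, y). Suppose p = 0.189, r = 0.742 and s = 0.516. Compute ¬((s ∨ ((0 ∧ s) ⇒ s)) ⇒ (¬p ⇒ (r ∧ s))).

0.295

0 ∧ s = min(0.000, 0.516) = 0.000
(0 ∧ s) ⇒ s = min(1, 1 − 0.000 + 0.516) = min(1, 1.516) = 1.000
s ∨ ((0 ∧ s) ⇒ s) = max(0.516, 1.000) = 1.000
¬p = 1 − 0.189 = 0.811
r ∧ s = min(0.742, 0.516) = 0.516
¬p ⇒ (r ∧ s) = min(1, 1 − 0.811 + 0.516) = min(1, 0.705) = 0.705
(s ∨ ((0 ∧ s) ⇒ s)) ⇒ (¬p ⇒ (r ∧ s)) = min(1, 1 − 1.000 + 0.705) = min(1, 0.705) = 0.705
¬((s ∨ ((0 ∧ s) ⇒ s)) ⇒ (¬p ⇒ (r ∧ s))) = 1 − 0.705 = 0.295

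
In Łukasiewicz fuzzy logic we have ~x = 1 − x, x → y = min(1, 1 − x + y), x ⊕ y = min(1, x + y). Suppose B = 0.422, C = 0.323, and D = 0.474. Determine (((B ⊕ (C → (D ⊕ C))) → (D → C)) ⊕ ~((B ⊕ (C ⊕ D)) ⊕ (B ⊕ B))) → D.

0.625

D ⊕ C = min(1, 0.474 + 0.323) = min(1, 0.797) = 0.797
C → (D ⊕ C) = min(1, 1 − 0.323 + 0.797) = min(1, 1.474) = 1.000
B ⊕ (C → (D ⊕ C)) = min(1, 0.422 + 1.000) = min(1, 1.422) = 1.000
D → C = min(1, 1 − 0.474 + 0.323) = min(1, 0.849) = 0.849
(B ⊕ (C → (D ⊕ C))) → (D → C) = min(1, 1 − 1.000 + 0.849) = min(1, 0.849) = 0.849
C ⊕ D = min(1, 0.323 + 0.474) = min(1, 0.797) = 0.797
B ⊕ (C ⊕ D) = min(1, 0.422 + 0.797) = min(1, 1.219) = 1.000
B ⊕ B = min(1, 0.422 + 0.422) = min(1, 0.844) = 0.844
(B ⊕ (C ⊕ D)) ⊕ (B ⊕ B) = min(1, 1.000 + 0.844) = min(1, 1.844) = 1.000
~((B ⊕ (C ⊕ D)) ⊕ (B ⊕ B)) = 1 − 1.000 = 0.000
((B ⊕ (C → (D ⊕ C))) → (D → C)) ⊕ ~((B ⊕ (C ⊕ D)) ⊕ (B ⊕ B)) = min(1, 0.849 + 0.000) = min(1, 0.849) = 0.849
(((B ⊕ (C → (D ⊕ C))) → (D → C)) ⊕ ~((B ⊕ (C ⊕ D)) ⊕ (B ⊕ B))) → D = min(1, 1 − 0.849 + 0.474) = min(1, 0.625) = 0.625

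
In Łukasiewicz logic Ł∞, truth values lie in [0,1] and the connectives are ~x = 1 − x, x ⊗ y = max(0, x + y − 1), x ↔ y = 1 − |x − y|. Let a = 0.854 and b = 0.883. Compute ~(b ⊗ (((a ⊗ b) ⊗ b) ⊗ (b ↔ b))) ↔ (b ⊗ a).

0.760

a ⊗ b = max(0, 0.854 + 0.883 − 1) = max(0, 0.737) = 0.737
(a ⊗ b) ⊗ b = max(0, 0.737 + 0.883 − 1) = max(0, 0.620) = 0.620
b ↔ b = 1 − |0.883 − 0.883| = 1 − 0.000 = 1.000
((a ⊗ b) ⊗ b) ⊗ (b ↔ b) = max(0, 0.620 + 1.000 − 1) = max(0, 0.620) = 0.620
b ⊗ (((a ⊗ b) ⊗ b) ⊗ (b ↔ b)) = max(0, 0.883 + 0.620 − 1) = max(0, 0.503) = 0.503
~(b ⊗ (((a ⊗ b) ⊗ b) ⊗ (b ↔ b))) = 1 − 0.503 = 0.497
b ⊗ a = max(0, 0.883 + 0.854 − 1) = max(0, 0.737) = 0.737
~(b ⊗ (((a ⊗ b) ⊗ b) ⊗ (b ↔ b))) ↔ (b ⊗ a) = 1 − |0.497 − 0.737| = 1 − 0.240 = 0.760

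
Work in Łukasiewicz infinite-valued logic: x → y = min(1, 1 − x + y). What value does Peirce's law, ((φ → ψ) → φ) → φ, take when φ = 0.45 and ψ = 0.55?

1.00

φ → ψ = min(1, 1 − 0.45 + 0.55) = min(1, 1.10) = 1.00
(φ → ψ) → φ = min(1, 1 − 1.00 + 0.45) = min(1, 0.45) = 0.45
((φ → ψ) → φ) → φ = min(1, 1 − 0.45 + 0.45) = min(1, 1.00) = 1.00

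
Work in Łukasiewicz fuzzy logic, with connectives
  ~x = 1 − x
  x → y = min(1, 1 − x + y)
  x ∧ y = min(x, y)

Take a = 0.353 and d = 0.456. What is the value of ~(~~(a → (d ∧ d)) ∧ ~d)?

d ∧ d = min(0.456, 0.456) = 0.456
a → (d ∧ d) = min(1, 1 − 0.353 + 0.456) = min(1, 1.103) = 1.000
~(a → (d ∧ d)) = 1 − 1.000 = 0.000
~~(a → (d ∧ d)) = 1 − 0.000 = 1.000
~d = 1 − 0.456 = 0.544
~~(a → (d ∧ d)) ∧ ~d = min(1.000, 0.544) = 0.544
~(~~(a → (d ∧ d)) ∧ ~d) = 1 − 0.544 = 0.456

0.456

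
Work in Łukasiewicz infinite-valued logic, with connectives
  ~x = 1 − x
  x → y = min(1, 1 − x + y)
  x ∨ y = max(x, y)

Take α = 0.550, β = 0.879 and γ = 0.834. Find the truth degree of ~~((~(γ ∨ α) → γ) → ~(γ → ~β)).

0.713

γ ∨ α = max(0.834, 0.550) = 0.834
~(γ ∨ α) = 1 − 0.834 = 0.166
~(γ ∨ α) → γ = min(1, 1 − 0.166 + 0.834) = min(1, 1.668) = 1.000
~β = 1 − 0.879 = 0.121
γ → ~β = min(1, 1 − 0.834 + 0.121) = min(1, 0.287) = 0.287
~(γ → ~β) = 1 − 0.287 = 0.713
(~(γ ∨ α) → γ) → ~(γ → ~β) = min(1, 1 − 1.000 + 0.713) = min(1, 0.713) = 0.713
~((~(γ ∨ α) → γ) → ~(γ → ~β)) = 1 − 0.713 = 0.287
~~((~(γ ∨ α) → γ) → ~(γ → ~β)) = 1 − 0.287 = 0.713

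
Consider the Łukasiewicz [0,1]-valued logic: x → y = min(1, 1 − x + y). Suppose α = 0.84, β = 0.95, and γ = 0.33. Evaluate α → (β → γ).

β → γ = min(1, 1 − 0.95 + 0.33) = min(1, 0.38) = 0.38
α → (β → γ) = min(1, 1 − 0.84 + 0.38) = min(1, 0.54) = 0.54

0.54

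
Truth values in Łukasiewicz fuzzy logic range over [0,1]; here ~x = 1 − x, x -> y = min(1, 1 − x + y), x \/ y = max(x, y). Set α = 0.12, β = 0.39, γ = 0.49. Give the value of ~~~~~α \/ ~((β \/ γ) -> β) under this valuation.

~α = 1 − 0.12 = 0.88
~~α = 1 − 0.88 = 0.12
~~~α = 1 − 0.12 = 0.88
~~~~α = 1 − 0.88 = 0.12
~~~~~α = 1 − 0.12 = 0.88
β \/ γ = max(0.39, 0.49) = 0.49
(β \/ γ) -> β = min(1, 1 − 0.49 + 0.39) = min(1, 0.90) = 0.90
~((β \/ γ) -> β) = 1 − 0.90 = 0.10
~~~~~α \/ ~((β \/ γ) -> β) = max(0.88, 0.10) = 0.88

0.88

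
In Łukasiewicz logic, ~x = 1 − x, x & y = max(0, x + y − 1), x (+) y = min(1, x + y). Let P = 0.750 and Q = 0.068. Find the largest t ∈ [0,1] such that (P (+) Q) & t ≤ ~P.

P (+) Q = min(1, 0.750 + 0.068) = min(1, 0.818) = 0.818
So the left factor is P (+) Q = 0.818.
~P = 1 − 0.750 = 0.250
So the right-hand bound is ~P = 0.250.
The residuum of the Łukasiewicz t-norm gives the supremum: min(1, 1 − 0.818 + 0.250).
1 − 0.818 + 0.250 = 0.432, so t = min(1, 0.432) = 0.432.
Check: 0.818 & 0.432 = max(0, 0.250) = 0.250 ≤ 0.250.

0.432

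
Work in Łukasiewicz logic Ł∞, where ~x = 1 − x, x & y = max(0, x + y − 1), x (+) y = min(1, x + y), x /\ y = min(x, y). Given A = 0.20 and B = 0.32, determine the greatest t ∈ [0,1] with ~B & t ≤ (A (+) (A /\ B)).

0.72

~B = 1 − 0.32 = 0.68
So the left factor is ~B = 0.68.
A /\ B = min(0.20, 0.32) = 0.20
A (+) (A /\ B) = min(1, 0.20 + 0.20) = min(1, 0.40) = 0.40
So the right-hand bound is A (+) (A /\ B) = 0.40.
The residuum of the Łukasiewicz t-norm gives the supremum: min(1, 1 − 0.68 + 0.40).
1 − 0.68 + 0.40 = 0.72, so t = min(1, 0.72) = 0.72.
Check: 0.68 & 0.72 = max(0, 0.40) = 0.40 ≤ 0.40.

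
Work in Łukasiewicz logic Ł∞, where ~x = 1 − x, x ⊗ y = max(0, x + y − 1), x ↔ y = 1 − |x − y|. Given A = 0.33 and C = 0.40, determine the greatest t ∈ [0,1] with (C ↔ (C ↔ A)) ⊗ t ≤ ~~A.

0.86

C ↔ A = 1 − |0.40 − 0.33| = 1 − 0.07 = 0.93
C ↔ (C ↔ A) = 1 − |0.40 − 0.93| = 1 − 0.53 = 0.47
So the left factor is C ↔ (C ↔ A) = 0.47.
~A = 1 − 0.33 = 0.67
~~A = 1 − 0.67 = 0.33
So the right-hand bound is ~~A = 0.33.
The residuum of the Łukasiewicz t-norm gives the supremum: min(1, 1 − 0.47 + 0.33).
1 − 0.47 + 0.33 = 0.86, so t = min(1, 0.86) = 0.86.
Check: 0.47 ⊗ 0.86 = max(0, 0.33) = 0.33 ≤ 0.33.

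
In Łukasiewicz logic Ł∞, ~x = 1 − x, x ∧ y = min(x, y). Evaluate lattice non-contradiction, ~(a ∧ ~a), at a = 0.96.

~a = 1 − 0.96 = 0.04
a ∧ ~a = min(0.96, 0.04) = 0.04
~(a ∧ ~a) = 1 − 0.04 = 0.96
(The value 0.96 < 1 shows this instance is not satisfied; not a Ł∞-tautology — its value is 1 − min(a, 1−a).)

0.96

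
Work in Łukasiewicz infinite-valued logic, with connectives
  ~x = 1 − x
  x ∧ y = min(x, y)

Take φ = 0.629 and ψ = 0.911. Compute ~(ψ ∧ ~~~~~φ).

~φ = 1 − 0.629 = 0.371
~~φ = 1 − 0.371 = 0.629
~~~φ = 1 − 0.629 = 0.371
~~~~φ = 1 − 0.371 = 0.629
~~~~~φ = 1 − 0.629 = 0.371
ψ ∧ ~~~~~φ = min(0.911, 0.371) = 0.371
~(ψ ∧ ~~~~~φ) = 1 − 0.371 = 0.629

0.629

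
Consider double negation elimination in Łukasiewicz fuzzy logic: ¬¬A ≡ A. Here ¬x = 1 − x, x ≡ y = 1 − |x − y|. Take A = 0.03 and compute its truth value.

¬A = 1 − 0.03 = 0.97
¬¬A = 1 − 0.97 = 0.03
¬¬A ≡ A = 1 − |0.03 − 0.03| = 1 − 0.00 = 1.00
(As expected: always 1 in Ł∞ since negation is involutive.)

1.00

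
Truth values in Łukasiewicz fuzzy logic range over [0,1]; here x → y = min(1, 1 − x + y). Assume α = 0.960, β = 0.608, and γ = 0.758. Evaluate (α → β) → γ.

α → β = min(1, 1 − 0.960 + 0.608) = min(1, 0.648) = 0.648
(α → β) → γ = min(1, 1 − 0.648 + 0.758) = min(1, 1.110) = 1.000

1.000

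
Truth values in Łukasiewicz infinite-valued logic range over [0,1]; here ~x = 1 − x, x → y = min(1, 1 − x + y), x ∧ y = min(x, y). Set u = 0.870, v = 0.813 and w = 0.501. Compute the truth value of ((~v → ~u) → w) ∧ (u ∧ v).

0.558

~v = 1 − 0.813 = 0.187
~u = 1 − 0.870 = 0.130
~v → ~u = min(1, 1 − 0.187 + 0.130) = min(1, 0.943) = 0.943
(~v → ~u) → w = min(1, 1 − 0.943 + 0.501) = min(1, 0.558) = 0.558
u ∧ v = min(0.870, 0.813) = 0.813
((~v → ~u) → w) ∧ (u ∧ v) = min(0.558, 0.813) = 0.558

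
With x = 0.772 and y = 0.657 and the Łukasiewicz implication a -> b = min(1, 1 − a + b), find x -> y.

x -> y = min(1, 1 − 0.772 + 0.657) = min(1, 0.885) = 0.885
For comparison, the Gödel implication (1 if a ≤ b else b) would give 0.657.

0.885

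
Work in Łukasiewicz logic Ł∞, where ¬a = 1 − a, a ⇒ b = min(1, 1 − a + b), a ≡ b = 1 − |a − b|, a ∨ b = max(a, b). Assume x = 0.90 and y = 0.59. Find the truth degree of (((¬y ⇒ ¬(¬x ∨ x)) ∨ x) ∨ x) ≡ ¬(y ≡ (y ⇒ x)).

¬y = 1 − 0.59 = 0.41
¬x = 1 − 0.90 = 0.10
¬x ∨ x = max(0.10, 0.90) = 0.90
¬(¬x ∨ x) = 1 − 0.90 = 0.10
¬y ⇒ ¬(¬x ∨ x) = min(1, 1 − 0.41 + 0.10) = min(1, 0.69) = 0.69
(¬y ⇒ ¬(¬x ∨ x)) ∨ x = max(0.69, 0.90) = 0.90
((¬y ⇒ ¬(¬x ∨ x)) ∨ x) ∨ x = max(0.90, 0.90) = 0.90
y ⇒ x = min(1, 1 − 0.59 + 0.90) = min(1, 1.31) = 1.00
y ≡ (y ⇒ x) = 1 − |0.59 − 1.00| = 1 − 0.41 = 0.59
¬(y ≡ (y ⇒ x)) = 1 − 0.59 = 0.41
(((¬y ⇒ ¬(¬x ∨ x)) ∨ x) ∨ x) ≡ ¬(y ≡ (y ⇒ x)) = 1 − |0.90 − 0.41| = 1 − 0.49 = 0.51

0.51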